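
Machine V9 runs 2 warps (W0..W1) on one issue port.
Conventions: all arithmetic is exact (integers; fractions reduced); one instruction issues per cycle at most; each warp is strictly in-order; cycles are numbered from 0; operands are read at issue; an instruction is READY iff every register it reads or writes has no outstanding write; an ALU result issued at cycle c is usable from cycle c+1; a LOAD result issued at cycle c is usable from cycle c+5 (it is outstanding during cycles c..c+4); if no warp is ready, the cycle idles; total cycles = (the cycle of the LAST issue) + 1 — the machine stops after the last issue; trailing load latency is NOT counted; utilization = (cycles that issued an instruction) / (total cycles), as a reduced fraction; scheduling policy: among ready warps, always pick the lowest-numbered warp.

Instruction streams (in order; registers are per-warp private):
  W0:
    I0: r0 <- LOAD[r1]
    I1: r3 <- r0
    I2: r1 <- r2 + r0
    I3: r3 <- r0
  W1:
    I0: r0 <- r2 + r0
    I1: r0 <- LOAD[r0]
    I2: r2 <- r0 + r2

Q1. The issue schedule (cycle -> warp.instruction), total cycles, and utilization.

cycle 0: W0.I0
cycle 1: W1.I0
cycle 2: W1.I1
cycle 3: idle
cycle 4: idle
cycle 5: W0.I1
cycle 6: W0.I2
cycle 7: W0.I3
cycle 8: W1.I2

Answer: 9 cycles, utilization 7/9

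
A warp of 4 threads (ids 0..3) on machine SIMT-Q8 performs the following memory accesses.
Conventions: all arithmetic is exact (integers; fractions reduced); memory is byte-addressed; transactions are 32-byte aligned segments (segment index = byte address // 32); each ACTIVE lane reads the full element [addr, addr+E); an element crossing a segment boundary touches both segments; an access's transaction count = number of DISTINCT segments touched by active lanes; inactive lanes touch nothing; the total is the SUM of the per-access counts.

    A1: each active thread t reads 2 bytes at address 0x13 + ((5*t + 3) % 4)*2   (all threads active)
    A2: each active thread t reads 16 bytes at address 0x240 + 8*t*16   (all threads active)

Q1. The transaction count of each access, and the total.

A1: 1 transaction
A2: 4 transactions

Answer: 1,4; total 5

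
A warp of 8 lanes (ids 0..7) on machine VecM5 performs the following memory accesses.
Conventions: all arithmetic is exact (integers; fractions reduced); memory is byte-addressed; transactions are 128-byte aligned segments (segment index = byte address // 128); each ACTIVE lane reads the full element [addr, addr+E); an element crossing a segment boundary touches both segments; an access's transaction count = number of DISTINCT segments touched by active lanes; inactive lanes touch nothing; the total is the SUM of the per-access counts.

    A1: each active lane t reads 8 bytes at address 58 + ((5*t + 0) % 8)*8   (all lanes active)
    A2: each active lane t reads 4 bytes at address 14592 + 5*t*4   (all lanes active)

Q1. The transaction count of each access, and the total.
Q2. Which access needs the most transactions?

A1: 1 transaction
A2: 2 transactions

Answer: 1,2; total 3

Answer: A2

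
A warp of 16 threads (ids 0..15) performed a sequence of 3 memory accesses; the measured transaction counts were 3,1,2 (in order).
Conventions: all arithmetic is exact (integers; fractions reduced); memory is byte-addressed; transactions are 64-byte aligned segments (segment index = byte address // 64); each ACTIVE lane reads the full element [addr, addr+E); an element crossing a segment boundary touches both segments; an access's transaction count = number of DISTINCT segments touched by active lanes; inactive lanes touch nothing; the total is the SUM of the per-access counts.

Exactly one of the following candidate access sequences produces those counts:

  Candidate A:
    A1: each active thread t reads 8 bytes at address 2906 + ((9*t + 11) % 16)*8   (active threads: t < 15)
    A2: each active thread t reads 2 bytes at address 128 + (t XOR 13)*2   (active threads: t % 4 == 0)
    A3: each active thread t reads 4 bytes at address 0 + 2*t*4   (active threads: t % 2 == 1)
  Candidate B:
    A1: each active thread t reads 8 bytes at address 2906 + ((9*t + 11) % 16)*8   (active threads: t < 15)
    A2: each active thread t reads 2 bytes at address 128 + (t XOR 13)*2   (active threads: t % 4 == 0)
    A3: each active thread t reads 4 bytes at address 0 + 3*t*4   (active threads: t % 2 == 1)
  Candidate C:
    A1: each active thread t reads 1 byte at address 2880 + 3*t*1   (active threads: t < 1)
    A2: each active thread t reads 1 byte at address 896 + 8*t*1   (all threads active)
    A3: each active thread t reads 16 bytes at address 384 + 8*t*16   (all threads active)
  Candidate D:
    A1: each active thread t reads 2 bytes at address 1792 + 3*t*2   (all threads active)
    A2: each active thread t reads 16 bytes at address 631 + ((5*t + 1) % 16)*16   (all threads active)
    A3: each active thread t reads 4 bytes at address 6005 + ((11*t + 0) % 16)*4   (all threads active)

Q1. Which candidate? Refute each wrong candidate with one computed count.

B: A3 gives 3 transactions, not 2
C: A1 gives 1 transaction, not 3
D: A1 gives 2 transactions, not 3
A: all counts match (3,1,2)

Answer: A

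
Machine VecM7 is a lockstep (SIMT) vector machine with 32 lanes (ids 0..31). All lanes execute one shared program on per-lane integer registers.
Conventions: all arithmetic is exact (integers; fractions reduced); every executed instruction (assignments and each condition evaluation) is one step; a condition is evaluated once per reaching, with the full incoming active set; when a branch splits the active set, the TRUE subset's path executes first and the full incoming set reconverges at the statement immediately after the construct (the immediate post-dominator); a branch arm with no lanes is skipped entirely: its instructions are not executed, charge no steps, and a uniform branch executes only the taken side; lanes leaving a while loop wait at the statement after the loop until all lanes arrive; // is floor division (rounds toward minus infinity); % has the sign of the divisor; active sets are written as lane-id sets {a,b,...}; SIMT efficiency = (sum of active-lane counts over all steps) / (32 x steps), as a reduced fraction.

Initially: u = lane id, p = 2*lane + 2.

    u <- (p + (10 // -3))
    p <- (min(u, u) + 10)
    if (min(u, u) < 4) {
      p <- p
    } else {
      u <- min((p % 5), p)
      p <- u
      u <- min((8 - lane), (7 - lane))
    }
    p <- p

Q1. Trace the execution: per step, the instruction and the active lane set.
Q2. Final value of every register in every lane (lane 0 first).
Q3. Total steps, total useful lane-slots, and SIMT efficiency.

step 0: u <- (p + (10 // -3))        {0,1,2,3,4,5,6,7,8,9,10,11,12,13,14,15,16,17,18,19,20,21,22,23,24,25,26,27,28,29,30,31}
step 1: p <- (min(u, u) + 10)        {0,1,2,3,4,5,6,7,8,9,10,11,12,13,14,15,16,17,18,19,20,21,22,23,24,25,26,27,28,29,30,31}
step 2: eval (min(u, u) < 4)         {0,1,2,3,4,5,6,7,8,9,10,11,12,13,14,15,16,17,18,19,20,21,22,23,24,25,26,27,28,29,30,31}
step 3: p <- p                       {0,1,2}
step 4: u <- min((p % 5), p)         {3,4,5,6,7,8,9,10,11,12,13,14,15,16,17,18,19,20,21,22,23,24,25,26,27,28,29,30,31}
step 5: p <- u                       {3,4,5,6,7,8,9,10,11,12,13,14,15,16,17,18,19,20,21,22,23,24,25,26,27,28,29,30,31}
step 6: u <- min((8 - lane), (7 - lane)) {3,4,5,6,7,8,9,10,11,12,13,14,15,16,17,18,19,20,21,22,23,24,25,26,27,28,29,30,31}
step 7: p <- p                       {0,1,2,3,4,5,6,7,8,9,10,11,12,13,14,15,16,17,18,19,20,21,22,23,24,25,26,27,28,29,30,31}

Answer: 8 steps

u: -2,0,2,4,3,2,1,0,-1,-2,-3,-4,-5,-6,-7,-8,-9,-10,-11,-12,-13,-14,-15,-16,-17,-18,-19,-20,-21,-22,-23,-24
p: 8,10,12,4,1,3,0,2,4,1,3,0,2,4,1,3,0,2,4,1,3,0,2,4,1,3,0,2,4,1,3,0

steps = 8; useful = 218; efficiency = 218/256 = 109/128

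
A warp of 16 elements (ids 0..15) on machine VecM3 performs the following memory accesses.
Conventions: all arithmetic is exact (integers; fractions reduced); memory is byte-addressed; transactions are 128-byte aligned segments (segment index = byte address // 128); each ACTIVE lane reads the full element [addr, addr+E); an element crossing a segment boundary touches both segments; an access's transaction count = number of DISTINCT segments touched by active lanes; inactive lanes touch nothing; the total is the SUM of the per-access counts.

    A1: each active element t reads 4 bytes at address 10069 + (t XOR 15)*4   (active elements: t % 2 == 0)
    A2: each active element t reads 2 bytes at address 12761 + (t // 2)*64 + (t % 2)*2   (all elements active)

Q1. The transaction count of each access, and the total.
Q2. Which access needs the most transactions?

A1: 2 transactions
A2: 5 transactions

Answer: 2,5; total 7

Answer: A2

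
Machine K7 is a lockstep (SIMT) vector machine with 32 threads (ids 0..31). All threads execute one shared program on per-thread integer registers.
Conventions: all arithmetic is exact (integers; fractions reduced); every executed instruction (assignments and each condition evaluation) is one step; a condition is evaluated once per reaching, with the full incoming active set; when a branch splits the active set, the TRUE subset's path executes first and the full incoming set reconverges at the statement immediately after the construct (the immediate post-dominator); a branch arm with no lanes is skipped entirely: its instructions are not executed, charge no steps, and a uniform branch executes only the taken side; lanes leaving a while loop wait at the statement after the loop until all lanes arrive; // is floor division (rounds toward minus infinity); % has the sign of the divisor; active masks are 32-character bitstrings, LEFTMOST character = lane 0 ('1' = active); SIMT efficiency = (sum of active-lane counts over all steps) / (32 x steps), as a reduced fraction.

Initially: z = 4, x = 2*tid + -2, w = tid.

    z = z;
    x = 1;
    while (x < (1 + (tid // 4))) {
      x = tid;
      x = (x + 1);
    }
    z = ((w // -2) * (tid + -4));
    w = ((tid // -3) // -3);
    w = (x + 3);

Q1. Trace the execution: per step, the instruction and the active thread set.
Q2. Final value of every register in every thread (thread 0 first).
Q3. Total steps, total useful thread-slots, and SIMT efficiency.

step 0: z <- z                       11111111111111111111111111111111
step 1: x <- 1                       11111111111111111111111111111111
step 2: eval (x < (1 + (tid // 4)))  11111111111111111111111111111111
step 3: x <- tid                     00001111111111111111111111111111
step 4: x <- (x + 1)                 00001111111111111111111111111111
step 5: eval (x < (1 + (tid // 4)))  00001111111111111111111111111111
step 6: z <- ((w // -2) * (tid + -4)) 11111111111111111111111111111111
step 7: w <- ((tid // -3) // -3)     11111111111111111111111111111111
step 8: w <- (x + 3)                 11111111111111111111111111111111

Answer: 9 steps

z: 0,3,2,2,0,-3,-6,-12,-16,-25,-30,-42,-48,-63,-70,-88,-96,-117,-126,-150,-160,-187,-198,-228,-240,-273,-286,-322,-336,-375,-390,-432
x: 1,1,1,1,5,6,7,8,9,10,11,12,13,14,15,16,17,18,19,20,21,22,23,24,25,26,27,28,29,30,31,32
w: 4,4,4,4,8,9,10,11,12,13,14,15,16,17,18,19,20,21,22,23,24,25,26,27,28,29,30,31,32,33,34,35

steps = 9; useful = 276; efficiency = 276/288 = 23/24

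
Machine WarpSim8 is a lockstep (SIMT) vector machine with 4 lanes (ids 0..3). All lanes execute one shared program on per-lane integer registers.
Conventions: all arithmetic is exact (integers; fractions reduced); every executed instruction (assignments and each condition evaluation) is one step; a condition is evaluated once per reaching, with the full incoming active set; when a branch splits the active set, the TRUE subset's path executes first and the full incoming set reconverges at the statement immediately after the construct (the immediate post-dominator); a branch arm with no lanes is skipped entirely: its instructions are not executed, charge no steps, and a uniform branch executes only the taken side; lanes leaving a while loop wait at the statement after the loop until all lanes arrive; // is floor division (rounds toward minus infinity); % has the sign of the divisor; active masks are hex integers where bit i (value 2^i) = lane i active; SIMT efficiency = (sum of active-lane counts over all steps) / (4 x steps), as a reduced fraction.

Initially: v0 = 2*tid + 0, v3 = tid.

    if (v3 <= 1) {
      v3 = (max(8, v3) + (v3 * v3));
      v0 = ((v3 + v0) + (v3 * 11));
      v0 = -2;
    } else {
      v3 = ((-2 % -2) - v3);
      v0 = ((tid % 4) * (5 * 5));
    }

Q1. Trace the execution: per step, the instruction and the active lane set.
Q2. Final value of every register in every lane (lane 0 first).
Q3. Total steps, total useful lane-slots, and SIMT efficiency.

step 0: eval (v3 <= 1)               0xf
step 1: v3 <- (max(8, v3) + (v3 * v3)) 0x3
step 2: v0 <- ((v3 + v0) + (v3 * 11)) 0x3
step 3: v0 <- -2                     0x3
step 4: v3 <- ((-2 % -2) - v3)       0xc
step 5: v0 <- ((tid % 4) * (5 * 5))  0xc

Answer: 6 steps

v0: -2,-2,50,75
v3: 8,9,-2,-3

steps = 6; useful = 14; efficiency = 14/24 = 7/12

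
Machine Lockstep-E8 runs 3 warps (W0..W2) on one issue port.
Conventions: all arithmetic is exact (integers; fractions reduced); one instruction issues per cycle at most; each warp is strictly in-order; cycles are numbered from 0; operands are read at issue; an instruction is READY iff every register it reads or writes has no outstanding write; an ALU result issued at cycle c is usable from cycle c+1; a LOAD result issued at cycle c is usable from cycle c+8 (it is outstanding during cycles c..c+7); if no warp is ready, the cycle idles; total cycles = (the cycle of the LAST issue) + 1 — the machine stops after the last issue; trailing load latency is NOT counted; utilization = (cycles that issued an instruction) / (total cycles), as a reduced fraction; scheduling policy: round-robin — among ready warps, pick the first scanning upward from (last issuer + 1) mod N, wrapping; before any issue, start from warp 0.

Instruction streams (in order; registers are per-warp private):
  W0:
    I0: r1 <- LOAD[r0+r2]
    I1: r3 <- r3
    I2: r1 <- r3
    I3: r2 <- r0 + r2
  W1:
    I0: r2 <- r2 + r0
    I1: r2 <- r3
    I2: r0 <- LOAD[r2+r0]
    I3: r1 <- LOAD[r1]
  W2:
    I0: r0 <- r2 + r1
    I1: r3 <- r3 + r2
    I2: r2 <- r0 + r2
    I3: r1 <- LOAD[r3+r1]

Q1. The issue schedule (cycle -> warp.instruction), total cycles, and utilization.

cycle 0: W0.I0
cycle 1: W1.I0
cycle 2: W2.I0
cycle 3: W0.I1
cycle 4: W1.I1
cycle 5: W2.I1
cycle 6: W1.I2
cycle 7: W2.I2
cycle 8: W0.I2
cycle 9: W1.I3
cycle 10: W2.I3
cycle 11: W0.I3

Answer: 12 cycles, utilization 1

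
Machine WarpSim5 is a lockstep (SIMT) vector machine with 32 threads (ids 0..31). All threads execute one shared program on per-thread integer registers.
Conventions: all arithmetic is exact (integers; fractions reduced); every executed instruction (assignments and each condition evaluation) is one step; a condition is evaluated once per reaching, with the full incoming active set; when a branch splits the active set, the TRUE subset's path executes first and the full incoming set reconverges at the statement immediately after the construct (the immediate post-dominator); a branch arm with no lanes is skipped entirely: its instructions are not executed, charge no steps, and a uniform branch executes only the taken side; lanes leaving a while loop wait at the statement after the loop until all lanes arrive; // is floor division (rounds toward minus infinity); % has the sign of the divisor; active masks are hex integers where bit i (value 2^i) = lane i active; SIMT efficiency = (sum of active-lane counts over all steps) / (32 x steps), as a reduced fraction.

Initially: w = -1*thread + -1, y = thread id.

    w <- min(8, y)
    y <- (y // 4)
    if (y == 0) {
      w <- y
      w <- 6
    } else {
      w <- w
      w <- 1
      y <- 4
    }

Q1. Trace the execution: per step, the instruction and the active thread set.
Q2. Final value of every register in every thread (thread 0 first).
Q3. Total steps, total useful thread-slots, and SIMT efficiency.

step 0: w <- min(8, y)               0xffffffff
step 1: y <- (y // 4)                0xffffffff
step 2: eval (y == 0)                0xffffffff
step 3: w <- y                       0x0000000f
step 4: w <- 6                       0x0000000f
step 5: w <- w                       0xfffffff0
step 6: w <- 1                       0xfffffff0
step 7: y <- 4                       0xfffffff0

Answer: 8 steps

w: 6,6,6,6,1,1,1,1,1,1,1,1,1,1,1,1,1,1,1,1,1,1,1,1,1,1,1,1,1,1,1,1
y: 0,0,0,0,4,4,4,4,4,4,4,4,4,4,4,4,4,4,4,4,4,4,4,4,4,4,4,4,4,4,4,4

steps = 8; useful = 188; efficiency = 188/256 = 47/64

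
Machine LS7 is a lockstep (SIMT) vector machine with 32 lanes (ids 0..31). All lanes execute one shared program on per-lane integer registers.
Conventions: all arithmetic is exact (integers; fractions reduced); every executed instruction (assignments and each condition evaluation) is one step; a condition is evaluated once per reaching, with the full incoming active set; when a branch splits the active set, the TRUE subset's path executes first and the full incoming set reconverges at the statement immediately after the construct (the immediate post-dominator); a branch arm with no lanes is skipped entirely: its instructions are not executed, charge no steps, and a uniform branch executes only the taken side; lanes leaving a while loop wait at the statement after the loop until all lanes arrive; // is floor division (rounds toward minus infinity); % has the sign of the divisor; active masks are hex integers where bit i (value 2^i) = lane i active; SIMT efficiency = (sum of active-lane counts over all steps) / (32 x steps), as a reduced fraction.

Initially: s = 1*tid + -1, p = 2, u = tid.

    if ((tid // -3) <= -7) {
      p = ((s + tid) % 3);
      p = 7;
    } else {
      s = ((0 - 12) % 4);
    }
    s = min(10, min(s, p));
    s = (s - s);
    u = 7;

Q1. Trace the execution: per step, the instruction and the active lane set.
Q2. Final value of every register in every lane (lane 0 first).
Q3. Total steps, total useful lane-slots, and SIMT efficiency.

step 0: eval ((tid // -3) <= -7)     0xffffffff
step 1: p <- ((s + tid) % 3)         0xfff80000
step 2: p <- 7                       0xfff80000
step 3: s <- ((0 - 12) % 4)          0x0007ffff
step 4: s <- min(10, min(s, p))      0xffffffff
step 5: s <- (s - s)                 0xffffffff
step 6: u <- 7                       0xffffffff

Answer: 7 steps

s: 0,0,0,0,0,0,0,0,0,0,0,0,0,0,0,0,0,0,0,0,0,0,0,0,0,0,0,0,0,0,0,0
p: 2,2,2,2,2,2,2,2,2,2,2,2,2,2,2,2,2,2,2,7,7,7,7,7,7,7,7,7,7,7,7,7
u: 7,7,7,7,7,7,7,7,7,7,7,7,7,7,7,7,7,7,7,7,7,7,7,7,7,7,7,7,7,7,7,7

steps = 7; useful = 173; efficiency = 173/224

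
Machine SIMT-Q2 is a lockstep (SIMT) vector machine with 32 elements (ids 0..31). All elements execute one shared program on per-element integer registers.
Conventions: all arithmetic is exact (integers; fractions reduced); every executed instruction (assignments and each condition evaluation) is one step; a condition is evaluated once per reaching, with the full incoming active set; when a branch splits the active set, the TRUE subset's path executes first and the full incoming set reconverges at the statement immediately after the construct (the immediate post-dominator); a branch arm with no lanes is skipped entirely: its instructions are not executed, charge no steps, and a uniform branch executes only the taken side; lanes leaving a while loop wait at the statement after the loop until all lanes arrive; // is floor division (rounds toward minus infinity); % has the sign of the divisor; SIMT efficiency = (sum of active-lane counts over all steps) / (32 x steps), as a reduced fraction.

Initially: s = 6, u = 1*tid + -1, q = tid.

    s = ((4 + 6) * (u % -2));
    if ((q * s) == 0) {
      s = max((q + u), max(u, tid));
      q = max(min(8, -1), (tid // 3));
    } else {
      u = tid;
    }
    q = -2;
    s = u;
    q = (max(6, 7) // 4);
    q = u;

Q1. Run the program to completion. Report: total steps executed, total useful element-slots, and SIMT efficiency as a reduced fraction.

Answer: 9 steps, 241 useful, 241/288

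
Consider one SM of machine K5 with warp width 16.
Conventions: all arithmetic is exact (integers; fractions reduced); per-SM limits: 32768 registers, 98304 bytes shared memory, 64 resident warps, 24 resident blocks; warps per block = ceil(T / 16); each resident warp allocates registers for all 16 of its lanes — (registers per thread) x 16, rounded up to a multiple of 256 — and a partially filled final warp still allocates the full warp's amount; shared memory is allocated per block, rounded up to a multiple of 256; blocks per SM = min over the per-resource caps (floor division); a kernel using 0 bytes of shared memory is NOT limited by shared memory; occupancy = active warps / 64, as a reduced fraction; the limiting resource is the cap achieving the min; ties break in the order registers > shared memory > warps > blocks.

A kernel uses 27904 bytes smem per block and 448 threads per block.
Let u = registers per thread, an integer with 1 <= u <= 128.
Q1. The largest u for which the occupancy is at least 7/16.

Answer: u = 64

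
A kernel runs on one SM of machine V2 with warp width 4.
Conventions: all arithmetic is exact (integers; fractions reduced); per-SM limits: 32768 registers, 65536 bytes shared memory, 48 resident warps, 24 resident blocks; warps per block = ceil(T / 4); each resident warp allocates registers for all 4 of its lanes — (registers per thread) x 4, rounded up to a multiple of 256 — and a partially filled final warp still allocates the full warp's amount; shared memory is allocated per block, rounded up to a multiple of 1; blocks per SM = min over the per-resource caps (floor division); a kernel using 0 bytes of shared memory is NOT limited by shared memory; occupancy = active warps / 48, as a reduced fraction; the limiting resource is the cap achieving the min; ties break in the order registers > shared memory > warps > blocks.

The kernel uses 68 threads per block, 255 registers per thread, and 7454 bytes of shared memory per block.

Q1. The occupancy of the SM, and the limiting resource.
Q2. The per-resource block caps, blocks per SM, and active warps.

Answer: occupancy 17/48, limited by registers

registers: 1 block
shared memory: 8 blocks
warps: 2 blocks
blocks: 24 blocks

Answer: 1 block, 17 active warps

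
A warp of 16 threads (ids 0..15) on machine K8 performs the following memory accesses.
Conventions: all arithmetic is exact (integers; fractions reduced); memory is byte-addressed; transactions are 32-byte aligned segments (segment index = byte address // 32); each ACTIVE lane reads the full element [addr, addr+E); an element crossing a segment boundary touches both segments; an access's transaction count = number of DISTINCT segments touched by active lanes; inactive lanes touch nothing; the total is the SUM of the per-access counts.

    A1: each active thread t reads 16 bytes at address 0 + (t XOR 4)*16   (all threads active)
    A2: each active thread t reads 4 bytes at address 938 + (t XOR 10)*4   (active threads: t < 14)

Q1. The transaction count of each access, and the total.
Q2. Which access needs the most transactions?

A1: 8 transactions
A2: 3 transactions

Answer: 8,3; total 11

Answer: A1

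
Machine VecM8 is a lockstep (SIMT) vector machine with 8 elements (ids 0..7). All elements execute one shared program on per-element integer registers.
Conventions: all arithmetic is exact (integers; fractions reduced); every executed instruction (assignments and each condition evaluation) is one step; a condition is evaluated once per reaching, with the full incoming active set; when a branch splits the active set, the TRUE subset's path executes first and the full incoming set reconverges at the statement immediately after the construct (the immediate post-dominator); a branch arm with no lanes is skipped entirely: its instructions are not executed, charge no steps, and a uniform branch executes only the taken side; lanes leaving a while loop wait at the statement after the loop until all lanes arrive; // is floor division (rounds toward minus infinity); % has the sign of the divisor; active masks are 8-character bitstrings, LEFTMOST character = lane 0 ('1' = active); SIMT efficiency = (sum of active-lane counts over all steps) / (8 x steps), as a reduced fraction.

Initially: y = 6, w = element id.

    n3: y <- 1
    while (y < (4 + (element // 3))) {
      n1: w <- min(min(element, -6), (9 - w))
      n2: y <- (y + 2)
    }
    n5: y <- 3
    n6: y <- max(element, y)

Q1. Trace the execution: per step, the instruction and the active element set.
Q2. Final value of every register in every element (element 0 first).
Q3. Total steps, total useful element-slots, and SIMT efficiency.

step 0: y <- 1                       11111111
step 1: eval (y < (4 + (element // 3))) 11111111
step 2: w <- min(min(element, -6), (9 - w)) 11111111
step 3: y <- (y + 2)                 11111111
step 4: eval (y < (4 + (element // 3))) 11111111
step 5: w <- min(min(element, -6), (9 - w)) 11111111
step 6: y <- (y + 2)                 11111111
step 7: eval (y < (4 + (element // 3))) 11111111
step 8: w <- min(min(element, -6), (9 - w)) 00000011
step 9: y <- (y + 2)                 00000011
step 10: eval (y < (4 + (element // 3))) 00000011
step 11: y <- 3                       11111111
step 12: y <- max(element, y)         11111111

Answer: 13 steps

y: 3,3,3,3,4,5,6,7
w: -6,-6,-6,-6,-6,-6,-6,-6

steps = 13; useful = 86; efficiency = 86/104 = 43/52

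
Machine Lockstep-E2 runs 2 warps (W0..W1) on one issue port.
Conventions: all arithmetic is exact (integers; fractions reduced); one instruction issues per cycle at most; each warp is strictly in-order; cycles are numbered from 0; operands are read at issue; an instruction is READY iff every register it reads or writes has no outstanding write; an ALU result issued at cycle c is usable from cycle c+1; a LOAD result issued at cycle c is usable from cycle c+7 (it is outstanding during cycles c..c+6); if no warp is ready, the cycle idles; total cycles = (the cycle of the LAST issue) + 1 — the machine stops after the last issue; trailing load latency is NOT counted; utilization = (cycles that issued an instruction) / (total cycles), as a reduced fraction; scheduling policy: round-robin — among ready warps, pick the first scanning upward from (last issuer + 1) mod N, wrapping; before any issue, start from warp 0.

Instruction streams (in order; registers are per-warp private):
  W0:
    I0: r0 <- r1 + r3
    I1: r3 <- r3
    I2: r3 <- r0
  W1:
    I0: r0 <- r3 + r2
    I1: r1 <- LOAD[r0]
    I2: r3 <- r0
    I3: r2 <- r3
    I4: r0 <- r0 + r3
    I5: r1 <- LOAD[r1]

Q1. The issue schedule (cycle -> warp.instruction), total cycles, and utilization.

cycle 0: W0.I0
cycle 1: W1.I0
cycle 2: W0.I1
cycle 3: W1.I1
cycle 4: W0.I2
cycle 5: W1.I2
cycle 6: W1.I3
cycle 7: W1.I4
cycle 8: idle
cycle 9: idle
cycle 10: W1.I5

Answer: 11 cycles, utilization 9/11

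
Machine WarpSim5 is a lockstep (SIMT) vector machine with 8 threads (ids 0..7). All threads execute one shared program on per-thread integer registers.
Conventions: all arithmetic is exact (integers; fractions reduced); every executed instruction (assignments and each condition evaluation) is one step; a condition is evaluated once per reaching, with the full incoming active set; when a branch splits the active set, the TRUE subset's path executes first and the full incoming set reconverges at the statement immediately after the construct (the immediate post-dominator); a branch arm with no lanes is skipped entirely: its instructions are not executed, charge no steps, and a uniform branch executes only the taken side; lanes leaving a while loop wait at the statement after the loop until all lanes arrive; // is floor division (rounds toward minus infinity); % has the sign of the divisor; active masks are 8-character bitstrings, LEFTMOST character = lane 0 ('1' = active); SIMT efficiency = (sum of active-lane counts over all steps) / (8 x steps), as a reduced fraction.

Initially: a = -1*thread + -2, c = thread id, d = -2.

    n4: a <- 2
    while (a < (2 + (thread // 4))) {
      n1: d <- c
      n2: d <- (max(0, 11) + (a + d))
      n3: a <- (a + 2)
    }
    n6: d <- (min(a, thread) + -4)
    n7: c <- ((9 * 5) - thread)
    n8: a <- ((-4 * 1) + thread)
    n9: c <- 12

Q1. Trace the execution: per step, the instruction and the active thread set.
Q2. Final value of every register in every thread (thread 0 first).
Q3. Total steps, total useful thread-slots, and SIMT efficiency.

step 0: a <- 2                       11111111
step 1: eval (a < (2 + (thread // 4))) 11111111
step 2: d <- c                       00001111
step 3: d <- (max(0, 11) + (a + d))  00001111
step 4: a <- (a + 2)                 00001111
step 5: eval (a < (2 + (thread // 4))) 00001111
step 6: d <- (min(a, thread) + -4)   11111111
step 7: c <- ((9 * 5) - thread)      11111111
step 8: a <- ((-4 * 1) + thread)     11111111
step 9: c <- 12                      11111111

Answer: 10 steps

a: -4,-3,-2,-1,0,1,2,3
c: 12,12,12,12,12,12,12,12
d: -4,-3,-2,-2,0,0,0,0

steps = 10; useful = 64; efficiency = 64/80 = 4/5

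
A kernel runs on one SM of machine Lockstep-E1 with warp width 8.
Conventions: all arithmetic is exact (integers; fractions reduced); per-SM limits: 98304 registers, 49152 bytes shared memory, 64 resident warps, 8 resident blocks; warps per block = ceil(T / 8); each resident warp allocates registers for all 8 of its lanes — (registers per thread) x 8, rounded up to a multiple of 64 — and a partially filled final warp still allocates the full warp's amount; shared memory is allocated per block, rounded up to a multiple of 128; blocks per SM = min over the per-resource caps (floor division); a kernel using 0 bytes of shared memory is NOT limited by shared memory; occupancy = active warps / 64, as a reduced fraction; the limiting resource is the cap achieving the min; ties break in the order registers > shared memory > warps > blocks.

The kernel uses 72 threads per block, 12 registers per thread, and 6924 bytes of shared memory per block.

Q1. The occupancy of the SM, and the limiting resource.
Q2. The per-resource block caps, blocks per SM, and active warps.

Answer: occupancy 27/32, limited by shared memory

registers: 85 blocks
shared memory: 6 blocks
warps: 7 blocks
blocks: 8 blocks

Answer: 6 blocks, 54 active warps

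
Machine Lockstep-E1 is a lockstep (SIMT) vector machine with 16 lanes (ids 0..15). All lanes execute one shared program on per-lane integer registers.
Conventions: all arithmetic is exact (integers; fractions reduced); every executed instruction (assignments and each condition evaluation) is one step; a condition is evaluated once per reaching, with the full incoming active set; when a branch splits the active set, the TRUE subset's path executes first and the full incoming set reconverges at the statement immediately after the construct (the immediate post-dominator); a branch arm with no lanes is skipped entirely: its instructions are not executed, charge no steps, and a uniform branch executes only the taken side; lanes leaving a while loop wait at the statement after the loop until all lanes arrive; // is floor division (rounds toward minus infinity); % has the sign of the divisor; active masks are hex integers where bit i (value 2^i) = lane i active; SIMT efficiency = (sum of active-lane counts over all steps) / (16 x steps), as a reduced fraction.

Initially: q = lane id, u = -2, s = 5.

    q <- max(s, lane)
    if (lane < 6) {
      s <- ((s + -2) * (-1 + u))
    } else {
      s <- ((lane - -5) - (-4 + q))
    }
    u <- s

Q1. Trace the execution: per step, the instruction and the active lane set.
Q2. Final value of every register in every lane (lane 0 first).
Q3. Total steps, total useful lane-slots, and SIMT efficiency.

step 0: q <- max(s, lane)            0xffff
step 1: eval (lane < 6)              0xffff
step 2: s <- ((s + -2) * (-1 + u))   0x003f
step 3: s <- ((lane - -5) - (-4 + q)) 0xffc0
step 4: u <- s                       0xffff

Answer: 5 steps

q: 5,5,5,5,5,5,6,7,8,9,10,11,12,13,14,15
u: -9,-9,-9,-9,-9,-9,9,9,9,9,9,9,9,9,9,9
s: -9,-9,-9,-9,-9,-9,9,9,9,9,9,9,9,9,9,9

steps = 5; useful = 64; efficiency = 64/80 = 4/5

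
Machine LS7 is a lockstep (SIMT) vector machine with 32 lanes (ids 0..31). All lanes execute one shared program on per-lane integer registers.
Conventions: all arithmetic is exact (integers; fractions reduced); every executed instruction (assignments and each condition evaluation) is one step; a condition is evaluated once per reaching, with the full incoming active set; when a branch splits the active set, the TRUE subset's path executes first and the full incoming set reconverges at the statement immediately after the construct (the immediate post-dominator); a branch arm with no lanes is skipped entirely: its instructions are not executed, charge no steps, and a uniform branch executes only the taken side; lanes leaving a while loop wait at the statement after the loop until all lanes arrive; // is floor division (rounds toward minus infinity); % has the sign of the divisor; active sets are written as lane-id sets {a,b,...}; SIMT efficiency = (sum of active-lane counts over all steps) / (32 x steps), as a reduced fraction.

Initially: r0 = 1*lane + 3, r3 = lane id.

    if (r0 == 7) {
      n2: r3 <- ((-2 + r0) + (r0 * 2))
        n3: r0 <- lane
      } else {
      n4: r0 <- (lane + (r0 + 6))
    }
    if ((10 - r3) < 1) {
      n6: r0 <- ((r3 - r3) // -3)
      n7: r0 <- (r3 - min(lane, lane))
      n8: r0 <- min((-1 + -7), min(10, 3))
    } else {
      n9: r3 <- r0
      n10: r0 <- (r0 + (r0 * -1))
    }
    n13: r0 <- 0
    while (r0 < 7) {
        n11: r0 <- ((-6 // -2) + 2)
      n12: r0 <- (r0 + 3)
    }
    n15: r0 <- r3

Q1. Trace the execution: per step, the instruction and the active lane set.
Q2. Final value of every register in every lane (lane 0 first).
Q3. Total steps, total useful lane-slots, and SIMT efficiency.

step 0: eval (r0 == 7)               {0,1,2,3,4,5,6,7,8,9,10,11,12,13,14,15,16,17,18,19,20,21,22,23,24,25,26,27,28,29,30,31}
step 1: r3 <- ((-2 + r0) + (r0 * 2)) {4}
step 2: r0 <- lane                   {4}
step 3: r0 <- (lane + (r0 + 6))      {0,1,2,3,5,6,7,8,9,10,11,12,13,14,15,16,17,18,19,20,21,22,23,24,25,26,27,28,29,30,31}
step 4: eval ((10 - r3) < 1)         {0,1,2,3,4,5,6,7,8,9,10,11,12,13,14,15,16,17,18,19,20,21,22,23,24,25,26,27,28,29,30,31}
step 5: r0 <- ((r3 - r3) // -3)      {4,10,11,12,13,14,15,16,17,18,19,20,21,22,23,24,25,26,27,28,29,30,31}
step 6: r0 <- (r3 - min(lane, lane)) {4,10,11,12,13,14,15,16,17,18,19,20,21,22,23,24,25,26,27,28,29,30,31}
step 7: r0 <- min((-1 + -7), min(10, 3)) {4,10,11,12,13,14,15,16,17,18,19,20,21,22,23,24,25,26,27,28,29,30,31}
step 8: r3 <- r0                     {0,1,2,3,5,6,7,8,9}
step 9: r0 <- (r0 + (r0 * -1))       {0,1,2,3,5,6,7,8,9}
step 10: r0 <- 0                      {0,1,2,3,4,5,6,7,8,9,10,11,12,13,14,15,16,17,18,19,20,21,22,23,24,25,26,27,28,29,30,31}
step 11: eval (r0 < 7)                {0,1,2,3,4,5,6,7,8,9,10,11,12,13,14,15,16,17,18,19,20,21,22,23,24,25,26,27,28,29,30,31}
step 12: r0 <- ((-6 // -2) + 2)       {0,1,2,3,4,5,6,7,8,9,10,11,12,13,14,15,16,17,18,19,20,21,22,23,24,25,26,27,28,29,30,31}
step 13: r0 <- (r0 + 3)               {0,1,2,3,4,5,6,7,8,9,10,11,12,13,14,15,16,17,18,19,20,21,22,23,24,25,26,27,28,29,30,31}
step 14: eval (r0 < 7)                {0,1,2,3,4,5,6,7,8,9,10,11,12,13,14,15,16,17,18,19,20,21,22,23,24,25,26,27,28,29,30,31}
step 15: r0 <- r3                     {0,1,2,3,4,5,6,7,8,9,10,11,12,13,14,15,16,17,18,19,20,21,22,23,24,25,26,27,28,29,30,31}

Answer: 16 steps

r0: 9,11,13,15,19,19,21,23,25,27,10,11,12,13,14,15,16,17,18,19,20,21,22,23,24,25,26,27,28,29,30,31
r3: 9,11,13,15,19,19,21,23,25,27,10,11,12,13,14,15,16,17,18,19,20,21,22,23,24,25,26,27,28,29,30,31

steps = 16; useful = 376; efficiency = 376/512 = 47/64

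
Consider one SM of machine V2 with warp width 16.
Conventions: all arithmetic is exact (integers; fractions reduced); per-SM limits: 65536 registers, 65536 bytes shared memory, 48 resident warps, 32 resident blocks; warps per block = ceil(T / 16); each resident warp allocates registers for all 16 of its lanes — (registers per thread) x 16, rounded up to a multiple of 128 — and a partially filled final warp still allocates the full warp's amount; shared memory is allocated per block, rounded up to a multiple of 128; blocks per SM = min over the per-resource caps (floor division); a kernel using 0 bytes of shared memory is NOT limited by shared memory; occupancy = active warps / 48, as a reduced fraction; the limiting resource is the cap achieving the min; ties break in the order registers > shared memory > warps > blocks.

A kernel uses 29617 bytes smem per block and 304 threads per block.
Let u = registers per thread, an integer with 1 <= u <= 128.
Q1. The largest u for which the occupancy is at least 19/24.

Answer: u = 104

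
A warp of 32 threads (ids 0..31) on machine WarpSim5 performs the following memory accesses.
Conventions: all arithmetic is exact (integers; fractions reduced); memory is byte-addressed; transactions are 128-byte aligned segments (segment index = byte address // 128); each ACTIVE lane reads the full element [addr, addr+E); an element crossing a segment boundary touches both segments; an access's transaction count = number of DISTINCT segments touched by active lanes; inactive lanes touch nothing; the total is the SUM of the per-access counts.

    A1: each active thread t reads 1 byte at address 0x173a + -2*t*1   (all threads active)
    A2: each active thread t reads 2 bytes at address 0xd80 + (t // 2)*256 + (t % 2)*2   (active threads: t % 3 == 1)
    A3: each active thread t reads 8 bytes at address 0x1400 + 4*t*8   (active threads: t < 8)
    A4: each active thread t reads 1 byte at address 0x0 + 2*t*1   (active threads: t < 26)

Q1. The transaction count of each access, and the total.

A1: 2 transactions
A2: 11 transactions
A3: 2 transactions
A4: 1 transaction

Answer: 2,11,2,1; total 16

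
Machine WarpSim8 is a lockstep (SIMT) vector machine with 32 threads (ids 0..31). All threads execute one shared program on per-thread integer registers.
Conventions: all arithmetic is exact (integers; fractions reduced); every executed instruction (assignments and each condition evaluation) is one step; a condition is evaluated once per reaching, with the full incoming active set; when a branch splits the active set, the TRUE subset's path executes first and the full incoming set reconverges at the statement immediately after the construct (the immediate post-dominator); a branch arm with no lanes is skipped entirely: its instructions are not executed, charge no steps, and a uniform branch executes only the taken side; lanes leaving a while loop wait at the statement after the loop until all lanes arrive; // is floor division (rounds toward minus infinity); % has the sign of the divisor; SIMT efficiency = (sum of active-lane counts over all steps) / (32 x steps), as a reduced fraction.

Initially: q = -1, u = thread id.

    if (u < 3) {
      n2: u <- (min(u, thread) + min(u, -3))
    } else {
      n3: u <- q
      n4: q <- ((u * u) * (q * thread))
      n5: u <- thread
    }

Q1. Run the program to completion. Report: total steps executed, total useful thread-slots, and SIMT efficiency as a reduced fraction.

Answer: 5 steps, 122 useful, 61/80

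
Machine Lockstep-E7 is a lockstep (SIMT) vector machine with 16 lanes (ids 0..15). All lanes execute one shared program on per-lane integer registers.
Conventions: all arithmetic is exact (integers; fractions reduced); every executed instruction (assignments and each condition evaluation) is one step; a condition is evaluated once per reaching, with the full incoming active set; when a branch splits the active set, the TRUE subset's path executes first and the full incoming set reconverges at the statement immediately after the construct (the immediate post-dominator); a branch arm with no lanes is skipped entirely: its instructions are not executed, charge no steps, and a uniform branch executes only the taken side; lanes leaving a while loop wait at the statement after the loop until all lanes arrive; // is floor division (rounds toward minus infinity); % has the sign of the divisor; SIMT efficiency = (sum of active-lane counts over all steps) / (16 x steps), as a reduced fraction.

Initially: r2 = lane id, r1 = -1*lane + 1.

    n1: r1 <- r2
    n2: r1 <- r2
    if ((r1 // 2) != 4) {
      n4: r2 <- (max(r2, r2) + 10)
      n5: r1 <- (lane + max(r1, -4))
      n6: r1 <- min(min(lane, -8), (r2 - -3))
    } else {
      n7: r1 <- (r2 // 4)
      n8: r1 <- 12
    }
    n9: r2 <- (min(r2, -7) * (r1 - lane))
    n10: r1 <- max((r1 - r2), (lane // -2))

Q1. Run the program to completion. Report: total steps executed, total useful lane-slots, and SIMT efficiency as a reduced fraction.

Answer: 10 steps, 126 useful, 63/80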